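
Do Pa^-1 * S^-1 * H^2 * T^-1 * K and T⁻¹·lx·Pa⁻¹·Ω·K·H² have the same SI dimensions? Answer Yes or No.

No

Left side:
  Pa = N/m² (pressure = force per area),
      = kg·m⁻¹·s⁻².
  So Pa⁻¹ = kg⁻¹·m·s².
  S = 1/Ω (conductance is reciprocal resistance),
      = kg⁻¹·m⁻²·s³·A².
  So S⁻¹ = kg·m²·s⁻³·A⁻².
  H = Wb/A (inductance = flux per current),
      = kg·m²·s⁻²·A⁻².
  So H² = kg²·m⁴·s⁻⁴·A⁻⁴.
  T = Wb/m² (flux density = flux per area),
      = kg·s⁻²·A⁻¹.
  So T⁻¹ = kg⁻¹·s²·A.
  Combining: Pa⁻¹·S⁻¹·H²·T⁻¹·K = (kg⁻¹·m·s²) · (kg·m²·s⁻³·A⁻²) · (kg²·m⁴·s⁻⁴·A⁻⁴) · (kg⁻¹·s²·A) · K = kg·m⁷·s⁻³·A⁻⁵·K.
Right side:
  T = Wb/m² (flux density = flux per area),
      = kg·s⁻²·A⁻¹.
  So T⁻¹ = kg⁻¹·s²·A.
  lx = lm/m² (illuminance = luminous flux per area),
      = m⁻²·cd.
  Pa = N/m² (pressure = force per area),
      = kg·m⁻¹·s⁻².
  So Pa⁻¹ = kg⁻¹·m·s².
  Ω = V/A (resistance = voltage per current),
      = kg·m²·s⁻³·A⁻².
  H = Wb/A (inductance = flux per current),
      = kg·m²·s⁻²·A⁻².
  So H² = kg²·m⁴·s⁻⁴·A⁻⁴.
  Combining: T⁻¹·lx·Pa⁻¹·Ω·K·H² = (kg⁻¹·s²·A) · (m⁻²·cd) · (kg⁻¹·m·s²) · (kg·m²·s⁻³·A⁻²) · K · (kg²·m⁴·s⁻⁴·A⁻⁴) = kg·m⁵·s⁻³·A⁻⁵·K·cd.
Left is kg·m⁷·s⁻³·A⁻⁵·K; right is kg·m⁵·s⁻³·A⁻⁵·K·cd — different.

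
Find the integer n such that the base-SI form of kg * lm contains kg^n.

lm = cd·sr = cd (luminous flux; sr is dimensionless).
Combining: kg·lm = kg · cd = kg·cd.
The exponent of kg is 1.

1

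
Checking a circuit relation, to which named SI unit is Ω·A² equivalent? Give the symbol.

Ω = V/A (resistance = voltage per current),
    = kg·m²·s⁻³·A⁻².
Combining: Ω·A² = (kg·m²·s⁻³·A⁻²) · A² = kg·m²·s⁻³.
kg·m²·s⁻³ is the base-SI form of the watt.

W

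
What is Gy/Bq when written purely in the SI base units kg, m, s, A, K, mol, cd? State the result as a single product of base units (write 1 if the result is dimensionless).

m²·s⁻¹

Gy = m²·s⁻².
Bq = s⁻¹.
So Bq⁻¹ = s.
Combining: Gy·Bq⁻¹ = (m²·s⁻²) · s = m²·s⁻¹.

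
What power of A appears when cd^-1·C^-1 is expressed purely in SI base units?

-1

C = A·s = s·A (charge = current × time).
So C⁻¹ = s⁻¹·A⁻¹.
Combining: cd⁻¹·C⁻¹ = cd⁻¹ · (s⁻¹·A⁻¹) = s⁻¹·A⁻¹·cd⁻¹.
The exponent of A is -1.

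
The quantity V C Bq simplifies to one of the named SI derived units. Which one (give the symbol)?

V = kg·m²·s⁻³·A⁻¹.
C = s·A.
Bq = s⁻¹.
Combining: V·C·Bq = (kg·m²·s⁻³·A⁻¹) · (s·A) · s⁻¹ = kg·m²·s⁻³.
kg·m²·s⁻³ is the base-SI form of the watt.

W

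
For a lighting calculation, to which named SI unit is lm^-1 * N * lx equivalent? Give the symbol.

lm = cd.
So lm⁻¹ = cd⁻¹.
N = kg·m·s⁻².
lx = m⁻²·cd.
Combining: lm⁻¹·N·lx = cd⁻¹ · (kg·m·s⁻²) · (m⁻²·cd) = kg·m⁻¹·s⁻².
kg·m⁻¹·s⁻² is the base-SI form of the pascal.

Pa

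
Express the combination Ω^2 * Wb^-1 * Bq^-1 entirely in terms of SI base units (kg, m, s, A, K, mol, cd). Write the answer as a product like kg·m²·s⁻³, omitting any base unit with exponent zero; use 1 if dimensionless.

kg·m²·s⁻³·A⁻³

Ω = V/A (resistance = voltage per current),
    = kg·m²·s⁻³·A⁻².
So Ω² = kg²·m⁴·s⁻⁶·A⁻⁴.
Wb = V·s (flux: a volt is a weber per second),
    = kg·m²·s⁻²·A⁻¹.
So Wb⁻¹ = kg⁻¹·m⁻²·s²·A.
Bq = 1/s = s⁻¹ (activity is decays per second).
So Bq⁻¹ = s.
Combining: Ω²·Wb⁻¹·Bq⁻¹ = (kg²·m⁴·s⁻⁶·A⁻⁴) · (kg⁻¹·m⁻²·s²·A) · s = kg·m²·s⁻³·A⁻³.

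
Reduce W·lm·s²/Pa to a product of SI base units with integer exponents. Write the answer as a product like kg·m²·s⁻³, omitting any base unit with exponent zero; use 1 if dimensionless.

m³·s·cd

W = J/s (power = energy per time),
    = kg·m²·s⁻³.
lm = cd·sr = cd (luminous flux; sr is dimensionless).
Pa = N/m² (pressure = force per area),
    = kg·m⁻¹·s⁻².
So Pa⁻¹ = kg⁻¹·m·s².
Combining: W·lm·Pa⁻¹·s² = (kg·m²·s⁻³) · cd · (kg⁻¹·m·s²) · s² = m³·s·cd.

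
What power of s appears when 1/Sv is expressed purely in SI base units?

2

Sv = J/kg (equivalent dose = energy per mass),
    = m²·s⁻².
So Sv⁻¹ = m⁻²·s².
The exponent of s is 2.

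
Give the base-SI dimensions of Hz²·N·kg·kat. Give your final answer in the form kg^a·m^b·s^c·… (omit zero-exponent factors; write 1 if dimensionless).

kg²·m·s⁻⁵·mol

Hz = 1/s = s⁻¹ (frequency is cycles per second).
So Hz² = s⁻².
N = kg·m/s² = kg·m·s⁻² (force = mass × acceleration).
kat = mol/s = s⁻¹·mol (catalytic activity).
Combining: Hz²·N·kg·kat = s⁻² · (kg·m·s⁻²) · kg · (s⁻¹·mol) = kg²·m·s⁻⁵·mol.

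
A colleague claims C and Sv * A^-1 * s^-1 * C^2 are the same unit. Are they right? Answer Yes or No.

No

Left side:
  C = A·s = s·A (charge = current × time).
Right side:
  Sv = m²·s⁻².
  C = s·A.
  So C² = s²·A².
  Combining: Sv·A⁻¹·s⁻¹·C² = (m²·s⁻²) · A⁻¹ · s⁻¹ · (s²·A²) = m²·s⁻¹·A.
Left is s·A; right is m²·s⁻¹·A — different.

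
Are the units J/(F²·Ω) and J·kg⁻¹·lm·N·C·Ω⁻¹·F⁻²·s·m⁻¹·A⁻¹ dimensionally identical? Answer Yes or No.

No

Left side:
  F = kg⁻¹·m⁻²·s⁴·A².
  So F⁻² = kg²·m⁴·s⁻⁸·A⁻⁴.
  J = kg·m²·s⁻².
  Ω = kg·m²·s⁻³·A⁻².
  So Ω⁻¹ = kg⁻¹·m⁻²·s³·A².
  Combining: F⁻²·J·Ω⁻¹ = (kg²·m⁴·s⁻⁸·A⁻⁴) · (kg·m²·s⁻²) · (kg⁻¹·m⁻²·s³·A²) = kg²·m⁴·s⁻⁷·A⁻².
Right side:
  J = kg·m²·s⁻².
  lm = cd.
  N = kg·m·s⁻².
  C = s·A.
  Ω = kg·m²·s⁻³·A⁻².
  So Ω⁻¹ = kg⁻¹·m⁻²·s³·A².
  F = kg⁻¹·m⁻²·s⁴·A².
  So F⁻² = kg²·m⁴·s⁻⁸·A⁻⁴.
  Combining: J·kg⁻¹·lm·N·C·Ω⁻¹·F⁻²·s·m⁻¹·A⁻¹ = (kg·m²·s⁻²) · kg⁻¹ · cd · (kg·m·s⁻²) · (s·A) · (kg⁻¹·m⁻²·s³·A²) · (kg²·m⁴·s⁻⁸·A⁻⁴) · s · m⁻¹ · A⁻¹ = kg²·m⁴·s⁻⁷·A⁻²·cd.
Left is kg²·m⁴·s⁻⁷·A⁻²; right is kg²·m⁴·s⁻⁷·A⁻²·cd — different.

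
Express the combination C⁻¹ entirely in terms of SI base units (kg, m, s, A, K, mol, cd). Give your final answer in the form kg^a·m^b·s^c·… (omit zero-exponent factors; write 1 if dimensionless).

s⁻¹·A⁻¹

C = A·s = s·A (charge = current × time).
So C⁻¹ = s⁻¹·A⁻¹.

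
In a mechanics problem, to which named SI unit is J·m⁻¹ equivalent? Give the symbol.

N

J = N·m (work = force × distance),
    = kg·m²·s⁻².
Combining: J·m⁻¹ = (kg·m²·s⁻²) · m⁻¹ = kg·m·s⁻².
kg·m·s⁻² is the base-SI form of the newton.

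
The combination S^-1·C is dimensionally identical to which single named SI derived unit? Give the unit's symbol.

Wb

S = 1/Ω (conductance is reciprocal resistance),
    = kg⁻¹·m⁻²·s³·A².
So S⁻¹ = kg·m²·s⁻³·A⁻².
C = A·s = s·A (charge = current × time).
Combining: S⁻¹·C = (kg·m²·s⁻³·A⁻²) · (s·A) = kg·m²·s⁻²·A⁻¹.
kg·m²·s⁻²·A⁻¹ is the base-SI form of the weber.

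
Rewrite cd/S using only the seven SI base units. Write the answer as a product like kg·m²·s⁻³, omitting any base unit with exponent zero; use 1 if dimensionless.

kg·m²·s⁻³·A⁻²·cd

S = 1/Ω (conductance is reciprocal resistance),
    = kg⁻¹·m⁻²·s³·A².
So S⁻¹ = kg·m²·s⁻³·A⁻².
Combining: cd·S⁻¹ = cd · (kg·m²·s⁻³·A⁻²) = kg·m²·s⁻³·A⁻²·cd.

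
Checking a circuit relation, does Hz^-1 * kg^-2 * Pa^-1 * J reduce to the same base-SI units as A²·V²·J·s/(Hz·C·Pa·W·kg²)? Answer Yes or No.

No

Left side:
  Hz = s⁻¹.
  So Hz⁻¹ = s.
  Pa = kg·m⁻¹·s⁻².
  So Pa⁻¹ = kg⁻¹·m·s².
  J = kg·m²·s⁻².
  Combining: Hz⁻¹·kg⁻²·Pa⁻¹·J = s · kg⁻² · (kg⁻¹·m·s²) · (kg·m²·s⁻²) = kg⁻²·m³·s.
Right side:
  Hz = s⁻¹.
  So Hz⁻¹ = s.
  C = s·A.
  So C⁻¹ = s⁻¹·A⁻¹.
  V = kg·m²·s⁻³·A⁻¹.
  So V² = kg²·m⁴·s⁻⁶·A⁻².
  J = kg·m²·s⁻².
  Pa = kg·m⁻¹·s⁻².
  So Pa⁻¹ = kg⁻¹·m·s².
  W = kg·m²·s⁻³.
  So W⁻¹ = kg⁻¹·m⁻²·s³.
  Combining: Hz⁻¹·A²·C⁻¹·V²·J·s·Pa⁻¹·W⁻¹·kg⁻² = s · A² · (s⁻¹·A⁻¹) · (kg²·m⁴·s⁻⁶·A⁻²) · (kg·m²·s⁻²) · s · (kg⁻¹·m·s²) · (kg⁻¹·m⁻²·s³) · kg⁻² = kg⁻¹·m⁵·s⁻²·A⁻¹.
Left is kg⁻²·m³·s; right is kg⁻¹·m⁵·s⁻²·A⁻¹ — different.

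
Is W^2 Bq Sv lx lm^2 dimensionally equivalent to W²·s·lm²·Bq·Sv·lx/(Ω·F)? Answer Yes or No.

Yes

Left side:
  W = kg·m²·s⁻³.
  So W² = kg²·m⁴·s⁻⁶.
  Bq = s⁻¹.
  Sv = m²·s⁻².
  lx = m⁻²·cd.
  lm = cd.
  So lm² = cd².
  Combining: W²·Bq·Sv·lx·lm² = (kg²·m⁴·s⁻⁶) · s⁻¹ · (m²·s⁻²) · (m⁻²·cd) · cd² = kg²·m⁴·s⁻⁹·cd³.
Right side:
  W = kg·m²·s⁻³.
  So W² = kg²·m⁴·s⁻⁶.
  lm = cd.
  So lm² = cd².
  Bq = s⁻¹.
  Sv = m²·s⁻².
  Ω = kg·m²·s⁻³·A⁻².
  So Ω⁻¹ = kg⁻¹·m⁻²·s³·A².
  lx = m⁻²·cd.
  F = kg⁻¹·m⁻²·s⁴·A².
  So F⁻¹ = kg·m²·s⁻⁴·A⁻².
  Combining: W²·s·lm²·Bq·Sv·Ω⁻¹·lx·F⁻¹ = (kg²·m⁴·s⁻⁶) · s · cd² · s⁻¹ · (m²·s⁻²) · (kg⁻¹·m⁻²·s³·A²) · (m⁻²·cd) · (kg·m²·s⁻⁴·A⁻²) = kg²·m⁴·s⁻⁹·cd³.
Both reduce to kg²·m⁴·s⁻⁹·cd³.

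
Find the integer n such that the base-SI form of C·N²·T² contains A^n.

-1

C = s·A.
N = kg·m·s⁻².
So N² = kg²·m²·s⁻⁴.
T = kg·s⁻²·A⁻¹.
So T² = kg²·s⁻⁴·A⁻².
Combining: C·N²·T² = (s·A) · (kg²·m²·s⁻⁴) · (kg²·s⁻⁴·A⁻²) = kg⁴·m²·s⁻⁷·A⁻¹.
The exponent of A is -1.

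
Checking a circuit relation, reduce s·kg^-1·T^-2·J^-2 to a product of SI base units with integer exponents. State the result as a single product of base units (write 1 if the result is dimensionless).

T = Wb/m² (flux density = flux per area),
    = kg·s⁻²·A⁻¹.
So T⁻² = kg⁻²·s⁴·A².
J = N·m (work = force × distance),
    = kg·m²·s⁻².
So J⁻² = kg⁻²·m⁻⁴·s⁴.
Combining: s·kg⁻¹·T⁻²·J⁻² = s · kg⁻¹ · (kg⁻²·s⁴·A²) · (kg⁻²·m⁻⁴·s⁴) = kg⁻⁵·m⁻⁴·s⁹·A².

kg⁻⁵·m⁻⁴·s⁹·A²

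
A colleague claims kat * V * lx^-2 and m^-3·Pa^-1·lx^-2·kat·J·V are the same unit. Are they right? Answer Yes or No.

Yes

Left side:
  kat = mol/s = s⁻¹·mol (catalytic activity).
  V = W/A (potential = power per current),
      = kg·m²·s⁻³·A⁻¹.
  lx = lm/m² (illuminance = luminous flux per area),
      = m⁻²·cd.
  So lx⁻² = m⁴·cd⁻².
  Combining: kat·V·lx⁻² = (s⁻¹·mol) · (kg·m²·s⁻³·A⁻¹) · (m⁴·cd⁻²) = kg·m⁶·s⁻⁴·A⁻¹·mol·cd⁻².
Right side:
  Pa = kg·m⁻¹·s⁻².
  So Pa⁻¹ = kg⁻¹·m·s².
  lx = m⁻²·cd.
  So lx⁻² = m⁴·cd⁻².
  kat = s⁻¹·mol.
  J = kg·m²·s⁻².
  V = kg·m²·s⁻³·A⁻¹.
  Combining: m⁻³·Pa⁻¹·lx⁻²·kat·J·V = m⁻³ · (kg⁻¹·m·s²) · (m⁴·cd⁻²) · (s⁻¹·mol) · (kg·m²·s⁻²) · (kg·m²·s⁻³·A⁻¹) = kg·m⁶·s⁻⁴·A⁻¹·mol·cd⁻².
Both reduce to kg·m⁶·s⁻⁴·A⁻¹·mol·cd⁻².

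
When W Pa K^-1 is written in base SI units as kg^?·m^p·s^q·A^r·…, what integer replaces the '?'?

2

W = kg·m²·s⁻³.
Pa = kg·m⁻¹·s⁻².
Combining: W·Pa·K⁻¹ = (kg·m²·s⁻³) · (kg·m⁻¹·s⁻²) · K⁻¹ = kg²·m·s⁻⁵·K⁻¹.
The exponent of kg is 2.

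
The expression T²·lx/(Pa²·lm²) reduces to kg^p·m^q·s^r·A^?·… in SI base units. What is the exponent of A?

Pa = N/m² (pressure = force per area),
    = kg·m⁻¹·s⁻².
So Pa⁻² = kg⁻²·m²·s⁴.
lm = cd·sr = cd (luminous flux; sr is dimensionless).
So lm⁻² = cd⁻².
T = Wb/m² (flux density = flux per area),
    = kg·s⁻²·A⁻¹.
So T² = kg²·s⁻⁴·A⁻².
lx = lm/m² (illuminance = luminous flux per area),
    = m⁻²·cd.
Combining: Pa⁻²·lm⁻²·T²·lx = (kg⁻²·m²·s⁴) · cd⁻² · (kg²·s⁻⁴·A⁻²) · (m⁻²·cd) = A⁻²·cd⁻¹.
The exponent of A is -2.

-2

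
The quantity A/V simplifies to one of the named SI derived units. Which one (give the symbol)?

V = W/A (potential = power per current),
    = kg·m²·s⁻³·A⁻¹.
So V⁻¹ = kg⁻¹·m⁻²·s³·A.
Combining: V⁻¹·A = (kg⁻¹·m⁻²·s³·A) · A = kg⁻¹·m⁻²·s³·A².
kg⁻¹·m⁻²·s³·A² is the base-SI form of the siemens.

S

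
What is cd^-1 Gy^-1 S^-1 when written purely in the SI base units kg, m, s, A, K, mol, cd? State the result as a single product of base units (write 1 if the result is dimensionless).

Gy = J/kg (absorbed dose = energy per mass),
    = m²·s⁻².
So Gy⁻¹ = m⁻²·s².
S = 1/Ω (conductance is reciprocal resistance),
    = kg⁻¹·m⁻²·s³·A².
So S⁻¹ = kg·m²·s⁻³·A⁻².
Combining: cd⁻¹·Gy⁻¹·S⁻¹ = cd⁻¹ · (m⁻²·s²) · (kg·m²·s⁻³·A⁻²) = kg·s⁻¹·A⁻²·cd⁻¹.

kg·s⁻¹·A⁻²·cd⁻¹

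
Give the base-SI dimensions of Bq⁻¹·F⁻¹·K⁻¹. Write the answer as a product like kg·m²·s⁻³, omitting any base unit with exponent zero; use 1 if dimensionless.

kg·m²·s⁻³·A⁻²·K⁻¹

Bq = s⁻¹.
So Bq⁻¹ = s.
F = kg⁻¹·m⁻²·s⁴·A².
So F⁻¹ = kg·m²·s⁻⁴·A⁻².
Combining: Bq⁻¹·F⁻¹·K⁻¹ = s · (kg·m²·s⁻⁴·A⁻²) · K⁻¹ = kg·m²·s⁻³·A⁻²·K⁻¹.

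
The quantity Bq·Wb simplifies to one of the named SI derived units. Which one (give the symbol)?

V

Bq = s⁻¹.
Wb = kg·m²·s⁻²·A⁻¹.
Combining: Bq·Wb = s⁻¹ · (kg·m²·s⁻²·A⁻¹) = kg·m²·s⁻³·A⁻¹.
kg·m²·s⁻³·A⁻¹ is the base-SI form of the volt.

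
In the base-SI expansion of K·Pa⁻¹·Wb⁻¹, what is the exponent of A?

1

Pa = N/m² (pressure = force per area),
    = kg·m⁻¹·s⁻².
So Pa⁻¹ = kg⁻¹·m·s².
Wb = V·s (flux: a volt is a weber per second),
    = kg·m²·s⁻²·A⁻¹.
So Wb⁻¹ = kg⁻¹·m⁻²·s²·A.
Combining: K·Pa⁻¹·Wb⁻¹ = K · (kg⁻¹·m·s²) · (kg⁻¹·m⁻²·s²·A) = kg⁻²·m⁻¹·s⁴·A·K.
The exponent of A is 1.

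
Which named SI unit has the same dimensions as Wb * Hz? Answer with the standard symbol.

Wb = V·s (flux: a volt is a weber per second),
    = kg·m²·s⁻²·A⁻¹.
Hz = 1/s = s⁻¹ (frequency is cycles per second).
Combining: Wb·Hz = (kg·m²·s⁻²·A⁻¹) · s⁻¹ = kg·m²·s⁻³·A⁻¹.
kg·m²·s⁻³·A⁻¹ is the base-SI form of the volt.

V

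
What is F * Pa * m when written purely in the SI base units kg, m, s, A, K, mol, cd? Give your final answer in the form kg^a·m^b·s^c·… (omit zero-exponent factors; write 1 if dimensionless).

m⁻²·s²·A²

F = kg⁻¹·m⁻²·s⁴·A².
Pa = kg·m⁻¹·s⁻².
Combining: F·Pa·m = (kg⁻¹·m⁻²·s⁴·A²) · (kg·m⁻¹·s⁻²) · m = m⁻²·s²·A².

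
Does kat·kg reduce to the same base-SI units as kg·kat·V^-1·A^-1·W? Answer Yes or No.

Left side:
  kat = s⁻¹·mol.
  Combining: kat·kg = (s⁻¹·mol) · kg = kg·s⁻¹·mol.
Right side:
  kat = mol/s = s⁻¹·mol (catalytic activity).
  V = W/A (potential = power per current),
      = kg·m²·s⁻³·A⁻¹.
  So V⁻¹ = kg⁻¹·m⁻²·s³·A.
  W = J/s (power = energy per time),
      = kg·m²·s⁻³.
  Combining: kg·kat·V⁻¹·A⁻¹·W = kg · (s⁻¹·mol) · (kg⁻¹·m⁻²·s³·A) · A⁻¹ · (kg·m²·s⁻³) = kg·s⁻¹·mol.
Both reduce to kg·s⁻¹·mol.

Yes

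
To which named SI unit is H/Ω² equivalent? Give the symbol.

H = Wb/A (inductance = flux per current),
    = kg·m²·s⁻²·A⁻².
Ω = V/A (resistance = voltage per current),
    = kg·m²·s⁻³·A⁻².
So Ω⁻² = kg⁻²·m⁻⁴·s⁶·A⁴.
Combining: H·Ω⁻² = (kg·m²·s⁻²·A⁻²) · (kg⁻²·m⁻⁴·s⁶·A⁴) = kg⁻¹·m⁻²·s⁴·A².
kg⁻¹·m⁻²·s⁴·A² is the base-SI form of the farad.

F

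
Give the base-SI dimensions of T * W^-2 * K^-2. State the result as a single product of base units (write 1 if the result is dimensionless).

T = Wb/m² (flux density = flux per area),
    = kg·s⁻²·A⁻¹.
W = J/s (power = energy per time),
    = kg·m²·s⁻³.
So W⁻² = kg⁻²·m⁻⁴·s⁶.
Combining: T·W⁻²·K⁻² = (kg·s⁻²·A⁻¹) · (kg⁻²·m⁻⁴·s⁶) · K⁻² = kg⁻¹·m⁻⁴·s⁴·A⁻¹·K⁻².

kg⁻¹·m⁻⁴·s⁴·A⁻¹·K⁻²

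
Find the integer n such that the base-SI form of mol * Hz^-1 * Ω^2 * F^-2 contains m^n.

Hz = s⁻¹.
So Hz⁻¹ = s.
Ω = kg·m²·s⁻³·A⁻².
So Ω² = kg²·m⁴·s⁻⁶·A⁻⁴.
F = kg⁻¹·m⁻²·s⁴·A².
So F⁻² = kg²·m⁴·s⁻⁸·A⁻⁴.
Combining: mol·Hz⁻¹·Ω²·F⁻² = mol · s · (kg²·m⁴·s⁻⁶·A⁻⁴) · (kg²·m⁴·s⁻⁸·A⁻⁴) = kg⁴·m⁸·s⁻¹³·A⁻⁸·mol.
The exponent of m is 8.

8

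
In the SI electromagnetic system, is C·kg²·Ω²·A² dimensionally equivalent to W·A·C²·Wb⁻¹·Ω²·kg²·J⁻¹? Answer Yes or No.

Left side:
  C = A·s = s·A (charge = current × time).
  Ω = V/A (resistance = voltage per current),
      = kg·m²·s⁻³·A⁻².
  So Ω² = kg²·m⁴·s⁻⁶·A⁻⁴.
  Combining: C·kg²·Ω²·A² = (s·A) · kg² · (kg²·m⁴·s⁻⁶·A⁻⁴) · A² = kg⁴·m⁴·s⁻⁵·A⁻¹.
Right side:
  W = kg·m²·s⁻³.
  C = s·A.
  So C² = s²·A².
  Wb = kg·m²·s⁻²·A⁻¹.
  So Wb⁻¹ = kg⁻¹·m⁻²·s²·A.
  Ω = kg·m²·s⁻³·A⁻².
  So Ω² = kg²·m⁴·s⁻⁶·A⁻⁴.
  J = kg·m²·s⁻².
  So J⁻¹ = kg⁻¹·m⁻²·s².
  Combining: W·A·C²·Wb⁻¹·Ω²·kg²·J⁻¹ = (kg·m²·s⁻³) · A · (s²·A²) · (kg⁻¹·m⁻²·s²·A) · (kg²·m⁴·s⁻⁶·A⁻⁴) · kg² · (kg⁻¹·m⁻²·s²) = kg³·m²·s⁻³.
Left is kg⁴·m⁴·s⁻⁵·A⁻¹; right is kg³·m²·s⁻³ — different.

No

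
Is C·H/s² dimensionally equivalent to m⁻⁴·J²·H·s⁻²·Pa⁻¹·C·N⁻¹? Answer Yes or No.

Yes

Left side:
  C = A·s = s·A (charge = current × time).
  H = Wb/A (inductance = flux per current),
      = kg·m²·s⁻²·A⁻².
  Combining: C·H·s⁻² = (s·A) · (kg·m²·s⁻²·A⁻²) · s⁻² = kg·m²·s⁻³·A⁻¹.
Right side:
  J = N·m (work = force × distance),
      = kg·m²·s⁻².
  So J² = kg²·m⁴·s⁻⁴.
  H = Wb/A (inductance = flux per current),
      = kg·m²·s⁻²·A⁻².
  Pa = N/m² (pressure = force per area),
      = kg·m⁻¹·s⁻².
  So Pa⁻¹ = kg⁻¹·m·s².
  C = A·s = s·A (charge = current × time).
  N = kg·m/s² = kg·m·s⁻² (force = mass × acceleration).
  So N⁻¹ = kg⁻¹·m⁻¹·s².
  Combining: m⁻⁴·J²·H·s⁻²·Pa⁻¹·C·N⁻¹ = m⁻⁴ · (kg²·m⁴·s⁻⁴) · (kg·m²·s⁻²·A⁻²) · s⁻² · (kg⁻¹·m·s²) · (s·A) · (kg⁻¹·m⁻¹·s²) = kg·m²·s⁻³·A⁻¹.
Both reduce to kg·m²·s⁻³·A⁻¹.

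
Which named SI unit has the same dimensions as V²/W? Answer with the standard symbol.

W = J/s (power = energy per time),
    = kg·m²·s⁻³.
So W⁻¹ = kg⁻¹·m⁻²·s³.
V = W/A (potential = power per current),
    = kg·m²·s⁻³·A⁻¹.
So V² = kg²·m⁴·s⁻⁶·A⁻².
Combining: W⁻¹·V² = (kg⁻¹·m⁻²·s³) · (kg²·m⁴·s⁻⁶·A⁻²) = kg·m²·s⁻³·A⁻².
kg·m²·s⁻³·A⁻² is the base-SI form of the ohm.

Ω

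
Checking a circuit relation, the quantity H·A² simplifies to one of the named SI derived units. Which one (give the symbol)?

J

H = kg·m²·s⁻²·A⁻².
Combining: H·A² = (kg·m²·s⁻²·A⁻²) · A² = kg·m²·s⁻².
kg·m²·s⁻² is the base-SI form of the joule.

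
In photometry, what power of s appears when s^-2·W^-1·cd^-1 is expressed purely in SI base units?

1

W = kg·m²·s⁻³.
So W⁻¹ = kg⁻¹·m⁻²·s³.
Combining: s⁻²·W⁻¹·cd⁻¹ = s⁻² · (kg⁻¹·m⁻²·s³) · cd⁻¹ = kg⁻¹·m⁻²·s·cd⁻¹.
The exponent of s is 1.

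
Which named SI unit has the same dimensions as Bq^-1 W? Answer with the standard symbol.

Bq = 1/s = s⁻¹ (activity is decays per second).
So Bq⁻¹ = s.
W = J/s (power = energy per time),
    = kg·m²·s⁻³.
Combining: Bq⁻¹·W = s · (kg·m²·s⁻³) = kg·m²·s⁻².
kg·m²·s⁻² is the base-SI form of the joule.

J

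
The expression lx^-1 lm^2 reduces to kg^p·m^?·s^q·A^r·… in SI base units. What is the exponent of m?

lx = lm/m² (illuminance = luminous flux per area),
    = m⁻²·cd.
So lx⁻¹ = m²·cd⁻¹.
lm = cd·sr = cd (luminous flux; sr is dimensionless).
So lm² = cd².
Combining: lx⁻¹·lm² = (m²·cd⁻¹) · cd² = m²·cd.
The exponent of m is 2.

2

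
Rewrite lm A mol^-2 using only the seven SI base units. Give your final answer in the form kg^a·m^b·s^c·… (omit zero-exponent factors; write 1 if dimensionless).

lm = cd.
Combining: lm·A·mol⁻² = cd · A · mol⁻² = A·mol⁻²·cd.

A·mol⁻²·cd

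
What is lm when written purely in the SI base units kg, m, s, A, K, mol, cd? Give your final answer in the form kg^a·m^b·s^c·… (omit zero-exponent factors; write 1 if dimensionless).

cd

lm = cd·sr = cd (luminous flux; sr is dimensionless).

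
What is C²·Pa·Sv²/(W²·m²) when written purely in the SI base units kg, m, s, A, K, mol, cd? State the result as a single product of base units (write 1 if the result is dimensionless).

C = s·A.
So C² = s²·A².
W = kg·m²·s⁻³.
So W⁻² = kg⁻²·m⁻⁴·s⁶.
Pa = kg·m⁻¹·s⁻².
Sv = m²·s⁻².
So Sv² = m⁴·s⁻⁴.
Combining: C²·W⁻²·Pa·m⁻²·Sv² = (s²·A²) · (kg⁻²·m⁻⁴·s⁶) · (kg·m⁻¹·s⁻²) · m⁻² · (m⁴·s⁻⁴) = kg⁻¹·m⁻³·s²·A².

kg⁻¹·m⁻³·s²·A²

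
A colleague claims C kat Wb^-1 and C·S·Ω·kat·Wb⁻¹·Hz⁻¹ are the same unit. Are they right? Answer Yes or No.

No

Left side:
  C = A·s = s·A (charge = current × time).
  kat = mol/s = s⁻¹·mol (catalytic activity).
  Wb = V·s (flux: a volt is a weber per second),
      = kg·m²·s⁻²·A⁻¹.
  So Wb⁻¹ = kg⁻¹·m⁻²·s²·A.
  Combining: C·kat·Wb⁻¹ = (s·A) · (s⁻¹·mol) · (kg⁻¹·m⁻²·s²·A) = kg⁻¹·m⁻²·s²·A²·mol.
Right side:
  C = A·s = s·A (charge = current × time).
  S = 1/Ω (conductance is reciprocal resistance),
      = kg⁻¹·m⁻²·s³·A².
  Ω = V/A (resistance = voltage per current),
      = kg·m²·s⁻³·A⁻².
  kat = mol/s = s⁻¹·mol (catalytic activity).
  Wb = V·s (flux: a volt is a weber per second),
      = kg·m²·s⁻²·A⁻¹.
  So Wb⁻¹ = kg⁻¹·m⁻²·s²·A.
  Hz = 1/s = s⁻¹ (frequency is cycles per second).
  So Hz⁻¹ = s.
  Combining: C·S·Ω·kat·Wb⁻¹·Hz⁻¹ = (s·A) · (kg⁻¹·m⁻²·s³·A²) · (kg·m²·s⁻³·A⁻²) · (s⁻¹·mol) · (kg⁻¹·m⁻²·s²·A) · s = kg⁻¹·m⁻²·s³·A²·mol.
Left is kg⁻¹·m⁻²·s²·A²·mol; right is kg⁻¹·m⁻²·s³·A²·mol — different.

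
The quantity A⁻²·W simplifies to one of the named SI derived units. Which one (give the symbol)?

Ω

W = J/s (power = energy per time),
    = kg·m²·s⁻³.
Combining: A⁻²·W = A⁻² · (kg·m²·s⁻³) = kg·m²·s⁻³·A⁻².
kg·m²·s⁻³·A⁻² is the base-SI form of the ohm.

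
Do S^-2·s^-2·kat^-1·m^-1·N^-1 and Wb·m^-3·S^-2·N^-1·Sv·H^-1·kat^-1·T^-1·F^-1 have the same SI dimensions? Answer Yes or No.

No

Left side:
  S = 1/Ω (conductance is reciprocal resistance),
      = kg⁻¹·m⁻²·s³·A².
  So S⁻² = kg²·m⁴·s⁻⁶·A⁻⁴.
  kat = mol/s = s⁻¹·mol (catalytic activity).
  So kat⁻¹ = s·mol⁻¹.
  N = kg·m/s² = kg·m·s⁻² (force = mass × acceleration).
  So N⁻¹ = kg⁻¹·m⁻¹·s².
  Combining: S⁻²·s⁻²·kat⁻¹·m⁻¹·N⁻¹ = (kg²·m⁴·s⁻⁶·A⁻⁴) · s⁻² · (s·mol⁻¹) · m⁻¹ · (kg⁻¹·m⁻¹·s²) = kg·m²·s⁻⁵·A⁻⁴·mol⁻¹.
Right side:
  Wb = V·s (flux: a volt is a weber per second),
      = kg·m²·s⁻²·A⁻¹.
  S = 1/Ω (conductance is reciprocal resistance),
      = kg⁻¹·m⁻²·s³·A².
  So S⁻² = kg²·m⁴·s⁻⁶·A⁻⁴.
  N = kg·m/s² = kg·m·s⁻² (force = mass × acceleration).
  So N⁻¹ = kg⁻¹·m⁻¹·s².
  Sv = J/kg (equivalent dose = energy per mass),
      = m²·s⁻².
  H = Wb/A (inductance = flux per current),
      = kg·m²·s⁻²·A⁻².
  So H⁻¹ = kg⁻¹·m⁻²·s²·A².
  kat = mol/s = s⁻¹·mol (catalytic activity).
  So kat⁻¹ = s·mol⁻¹.
  T = Wb/m² (flux density = flux per area),
      = kg·s⁻²·A⁻¹.
  So T⁻¹ = kg⁻¹·s²·A.
  F = C/V (capacitance = charge per voltage),
      = A·s/(kg·m²·s⁻³·A⁻¹) (substituting C and V),
      = kg⁻¹·m⁻²·s⁴·A².
  So F⁻¹ = kg·m²·s⁻⁴·A⁻².
  Combining: Wb·m⁻³·S⁻²·N⁻¹·Sv·H⁻¹·kat⁻¹·T⁻¹·F⁻¹ = (kg·m²·s⁻²·A⁻¹) · m⁻³ · (kg²·m⁴·s⁻⁶·A⁻⁴) · (kg⁻¹·m⁻¹·s²) · (m²·s⁻²) · (kg⁻¹·m⁻²·s²·A²) · (s·mol⁻¹) · (kg⁻¹·s²·A) · (kg·m²·s⁻⁴·A⁻²) = kg·m⁴·s⁻⁷·A⁻⁴·mol⁻¹.
Left is kg·m²·s⁻⁵·A⁻⁴·mol⁻¹; right is kg·m⁴·s⁻⁷·A⁻⁴·mol⁻¹ — different.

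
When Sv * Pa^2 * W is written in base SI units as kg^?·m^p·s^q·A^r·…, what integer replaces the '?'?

3

Sv = m²·s⁻².
Pa = kg·m⁻¹·s⁻².
So Pa² = kg²·m⁻²·s⁻⁴.
W = kg·m²·s⁻³.
Combining: Sv·Pa²·W = (m²·s⁻²) · (kg²·m⁻²·s⁻⁴) · (kg·m²·s⁻³) = kg³·m²·s⁻⁹.
The exponent of kg is 3.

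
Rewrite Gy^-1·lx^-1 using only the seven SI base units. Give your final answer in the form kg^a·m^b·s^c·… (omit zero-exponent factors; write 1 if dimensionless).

Gy = J/kg (absorbed dose = energy per mass),
    = m²·s⁻².
So Gy⁻¹ = m⁻²·s².
lx = lm/m² (illuminance = luminous flux per area),
    = m⁻²·cd.
So lx⁻¹ = m²·cd⁻¹.
Combining: Gy⁻¹·lx⁻¹ = (m⁻²·s²) · (m²·cd⁻¹) = s²·cd⁻¹.

s²·cd⁻¹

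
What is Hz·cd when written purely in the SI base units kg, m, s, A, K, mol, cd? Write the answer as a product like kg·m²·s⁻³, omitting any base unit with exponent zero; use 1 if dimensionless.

Hz = 1/s = s⁻¹ (frequency is cycles per second).
Combining: Hz·cd = s⁻¹ · cd = s⁻¹·cd.

s⁻¹·cd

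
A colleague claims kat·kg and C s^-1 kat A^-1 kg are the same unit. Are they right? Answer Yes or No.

Yes

Left side:
  kat = mol/s = s⁻¹·mol (catalytic activity).
  Combining: kat·kg = (s⁻¹·mol) · kg = kg·s⁻¹·mol.
Right side:
  C = s·A.
  kat = s⁻¹·mol.
  Combining: C·s⁻¹·kat·A⁻¹·kg = (s·A) · s⁻¹ · (s⁻¹·mol) · A⁻¹ · kg = kg·s⁻¹·mol.
Both reduce to kg·s⁻¹·mol.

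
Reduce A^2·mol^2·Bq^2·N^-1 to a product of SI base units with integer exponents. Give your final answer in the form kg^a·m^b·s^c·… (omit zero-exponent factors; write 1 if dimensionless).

kg⁻¹·m⁻¹·A²·mol²

Bq = 1/s = s⁻¹ (activity is decays per second).
So Bq² = s⁻².
N = kg·m/s² = kg·m·s⁻² (force = mass × acceleration).
So N⁻¹ = kg⁻¹·m⁻¹·s².
Combining: A²·mol²·Bq²·N⁻¹ = A² · mol² · s⁻² · (kg⁻¹·m⁻¹·s²) = kg⁻¹·m⁻¹·A²·mol².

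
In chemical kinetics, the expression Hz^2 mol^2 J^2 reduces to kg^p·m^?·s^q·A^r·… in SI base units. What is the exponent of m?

Hz = s⁻¹.
So Hz² = s⁻².
J = kg·m²·s⁻².
So J² = kg²·m⁴·s⁻⁴.
Combining: Hz²·mol²·J² = s⁻² · mol² · (kg²·m⁴·s⁻⁴) = kg²·m⁴·s⁻⁶·mol².
The exponent of m is 4.

4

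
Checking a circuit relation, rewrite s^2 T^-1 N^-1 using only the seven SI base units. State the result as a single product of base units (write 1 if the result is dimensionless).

T = Wb/m² (flux density = flux per area),
    = kg·s⁻²·A⁻¹.
So T⁻¹ = kg⁻¹·s²·A.
N = kg·m/s² = kg·m·s⁻² (force = mass × acceleration).
So N⁻¹ = kg⁻¹·m⁻¹·s².
Combining: s²·T⁻¹·N⁻¹ = s² · (kg⁻¹·s²·A) · (kg⁻¹·m⁻¹·s²) = kg⁻²·m⁻¹·s⁶·A.

kg⁻²·m⁻¹·s⁶·A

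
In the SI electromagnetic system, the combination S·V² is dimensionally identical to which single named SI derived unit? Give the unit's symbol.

S = 1/Ω (conductance is reciprocal resistance),
    = kg⁻¹·m⁻²·s³·A².
V = W/A (potential = power per current),
    = kg·m²·s⁻³·A⁻¹.
So V² = kg²·m⁴·s⁻⁶·A⁻².
Combining: S·V² = (kg⁻¹·m⁻²·s³·A²) · (kg²·m⁴·s⁻⁶·A⁻²) = kg·m²·s⁻³.
kg·m²·s⁻³ is the base-SI form of the watt.

W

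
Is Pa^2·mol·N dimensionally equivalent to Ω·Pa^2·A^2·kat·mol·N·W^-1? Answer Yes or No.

No

Left side:
  Pa = kg·m⁻¹·s⁻².
  So Pa² = kg²·m⁻²·s⁻⁴.
  N = kg·m·s⁻².
  Combining: Pa²·mol·N = (kg²·m⁻²·s⁻⁴) · mol · (kg·m·s⁻²) = kg³·m⁻¹·s⁻⁶·mol.
Right side:
  Ω = V/A (resistance = voltage per current),
      = kg·m²·s⁻³·A⁻².
  Pa = N/m² (pressure = force per area),
      = kg·m⁻¹·s⁻².
  So Pa² = kg²·m⁻²·s⁻⁴.
  kat = mol/s = s⁻¹·mol (catalytic activity).
  N = kg·m/s² = kg·m·s⁻² (force = mass × acceleration).
  W = J/s (power = energy per time),
      = kg·m²·s⁻³.
  So W⁻¹ = kg⁻¹·m⁻²·s³.
  Combining: Ω·Pa²·A²·kat·mol·N·W⁻¹ = (kg·m²·s⁻³·A⁻²) · (kg²·m⁻²·s⁻⁴) · A² · (s⁻¹·mol) · mol · (kg·m·s⁻²) · (kg⁻¹·m⁻²·s³) = kg³·m⁻¹·s⁻⁷·mol².
Left is kg³·m⁻¹·s⁻⁶·mol; right is kg³·m⁻¹·s⁻⁷·mol² — different.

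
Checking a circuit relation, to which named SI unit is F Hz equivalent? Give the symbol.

F = kg⁻¹·m⁻²·s⁴·A².
Hz = s⁻¹.
Combining: F·Hz = (kg⁻¹·m⁻²·s⁴·A²) · s⁻¹ = kg⁻¹·m⁻²·s³·A².
kg⁻¹·m⁻²·s³·A² is the base-SI form of the siemens.

S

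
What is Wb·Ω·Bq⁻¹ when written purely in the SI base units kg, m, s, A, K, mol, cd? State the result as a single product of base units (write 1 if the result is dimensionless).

Wb = kg·m²·s⁻²·A⁻¹.
Ω = kg·m²·s⁻³·A⁻².
Bq = s⁻¹.
So Bq⁻¹ = s.
Combining: Wb·Ω·Bq⁻¹ = (kg·m²·s⁻²·A⁻¹) · (kg·m²·s⁻³·A⁻²) · s = kg²·m⁴·s⁻⁴·A⁻³.

kg²·m⁴·s⁻⁴·A⁻³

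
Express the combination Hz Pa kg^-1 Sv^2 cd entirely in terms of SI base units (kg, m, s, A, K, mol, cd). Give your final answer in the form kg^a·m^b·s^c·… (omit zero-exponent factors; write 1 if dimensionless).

m³·s⁻⁷·cd

Hz = s⁻¹.
Pa = kg·m⁻¹·s⁻².
Sv = m²·s⁻².
So Sv² = m⁴·s⁻⁴.
Combining: Hz·Pa·kg⁻¹·Sv²·cd = s⁻¹ · (kg·m⁻¹·s⁻²) · kg⁻¹ · (m⁴·s⁻⁴) · cd = m³·s⁻⁷·cd.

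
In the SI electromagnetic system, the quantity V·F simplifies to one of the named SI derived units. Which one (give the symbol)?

C

V = kg·m²·s⁻³·A⁻¹.
F = kg⁻¹·m⁻²·s⁴·A².
Combining: V·F = (kg·m²·s⁻³·A⁻¹) · (kg⁻¹·m⁻²·s⁴·A²) = s·A.
s·A is the base-SI form of the coulomb.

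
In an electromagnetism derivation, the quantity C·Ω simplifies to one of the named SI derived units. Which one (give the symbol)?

Wb

C = A·s = s·A (charge = current × time).
Ω = V/A (resistance = voltage per current),
    = kg·m²·s⁻³·A⁻².
Combining: C·Ω = (s·A) · (kg·m²·s⁻³·A⁻²) = kg·m²·s⁻²·A⁻¹.
kg·m²·s⁻²·A⁻¹ is the base-SI form of the weber.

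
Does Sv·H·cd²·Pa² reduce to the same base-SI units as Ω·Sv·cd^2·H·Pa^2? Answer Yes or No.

Left side:
  Sv = m²·s⁻².
  H = kg·m²·s⁻²·A⁻².
  Pa = kg·m⁻¹·s⁻².
  So Pa² = kg²·m⁻²·s⁻⁴.
  Combining: Sv·H·cd²·Pa² = (m²·s⁻²) · (kg·m²·s⁻²·A⁻²) · cd² · (kg²·m⁻²·s⁻⁴) = kg³·m²·s⁻⁸·A⁻²·cd².
Right side:
  Ω = V/A (resistance = voltage per current),
      = kg·m²·s⁻³·A⁻².
  Sv = J/kg (equivalent dose = energy per mass),
      = m²·s⁻².
  H = Wb/A (inductance = flux per current),
      = kg·m²·s⁻²·A⁻².
  Pa = N/m² (pressure = force per area),
      = kg·m⁻¹·s⁻².
  So Pa² = kg²·m⁻²·s⁻⁴.
  Combining: Ω·Sv·cd²·H·Pa² = (kg·m²·s⁻³·A⁻²) · (m²·s⁻²) · cd² · (kg·m²·s⁻²·A⁻²) · (kg²·m⁻²·s⁻⁴) = kg⁴·m⁴·s⁻¹¹·A⁻⁴·cd².
Left is kg³·m²·s⁻⁸·A⁻²·cd²; right is kg⁴·m⁴·s⁻¹¹·A⁻⁴·cd² — different.

No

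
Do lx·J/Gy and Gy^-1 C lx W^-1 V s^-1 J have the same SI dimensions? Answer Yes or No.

Yes

Left side:
  Gy = J/kg (absorbed dose = energy per mass),
      = m²·s⁻².
  So Gy⁻¹ = m⁻²·s².
  lx = lm/m² (illuminance = luminous flux per area),
      = m⁻²·cd.
  J = N·m (work = force × distance),
      = kg·m²·s⁻².
  Combining: Gy⁻¹·lx·J = (m⁻²·s²) · (m⁻²·cd) · (kg·m²·s⁻²) = kg·m⁻²·cd.
Right side:
  Gy = J/kg (absorbed dose = energy per mass),
      = m²·s⁻².
  So Gy⁻¹ = m⁻²·s².
  C = A·s = s·A (charge = current × time).
  lx = lm/m² (illuminance = luminous flux per area),
      = m⁻²·cd.
  W = J/s (power = energy per time),
      = kg·m²·s⁻³.
  So W⁻¹ = kg⁻¹·m⁻²·s³.
  V = W/A (potential = power per current),
      = kg·m²·s⁻³·A⁻¹.
  J = N·m (work = force × distance),
      = kg·m²·s⁻².
  Combining: Gy⁻¹·C·lx·W⁻¹·V·s⁻¹·J = (m⁻²·s²) · (s·A) · (m⁻²·cd) · (kg⁻¹·m⁻²·s³) · (kg·m²·s⁻³·A⁻¹) · s⁻¹ · (kg·m²·s⁻²) = kg·m⁻²·cd.
Both reduce to kg·m⁻²·cd.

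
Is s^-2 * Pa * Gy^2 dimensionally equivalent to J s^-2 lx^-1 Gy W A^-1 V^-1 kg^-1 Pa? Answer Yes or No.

Left side:
  Pa = N/m² (pressure = force per area),
      = kg·m⁻¹·s⁻².
  Gy = J/kg (absorbed dose = energy per mass),
      = m²·s⁻².
  So Gy² = m⁴·s⁻⁴.
  Combining: s⁻²·Pa·Gy² = s⁻² · (kg·m⁻¹·s⁻²) · (m⁴·s⁻⁴) = kg·m³·s⁻⁸.
Right side:
  J = kg·m²·s⁻².
  lx = m⁻²·cd.
  So lx⁻¹ = m²·cd⁻¹.
  Gy = m²·s⁻².
  W = kg·m²·s⁻³.
  V = kg·m²·s⁻³·A⁻¹.
  So V⁻¹ = kg⁻¹·m⁻²·s³·A.
  Pa = kg·m⁻¹·s⁻².
  Combining: J·s⁻²·lx⁻¹·Gy·W·A⁻¹·V⁻¹·kg⁻¹·Pa = (kg·m²·s⁻²) · s⁻² · (m²·cd⁻¹) · (m²·s⁻²) · (kg·m²·s⁻³) · A⁻¹ · (kg⁻¹·m⁻²·s³·A) · kg⁻¹ · (kg·m⁻¹·s⁻²) = kg·m⁵·s⁻⁸·cd⁻¹.
Left is kg·m³·s⁻⁸; right is kg·m⁵·s⁻⁸·cd⁻¹ — different.

No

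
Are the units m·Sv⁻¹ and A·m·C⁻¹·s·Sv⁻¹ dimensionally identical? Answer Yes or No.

Yes

Left side:
  Sv = m²·s⁻².
  So Sv⁻¹ = m⁻²·s².
  Combining: m·Sv⁻¹ = m · (m⁻²·s²) = m⁻¹·s².
Right side:
  C = A·s = s·A (charge = current × time).
  So C⁻¹ = s⁻¹·A⁻¹.
  Sv = J/kg (equivalent dose = energy per mass),
      = m²·s⁻².
  So Sv⁻¹ = m⁻²·s².
  Combining: A·m·C⁻¹·s·Sv⁻¹ = A · m · (s⁻¹·A⁻¹) · s · (m⁻²·s²) = m⁻¹·s².
Both reduce to m⁻¹·s².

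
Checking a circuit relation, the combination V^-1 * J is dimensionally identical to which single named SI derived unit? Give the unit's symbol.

C

V = W/A (potential = power per current),
    = kg·m²·s⁻³·A⁻¹.
So V⁻¹ = kg⁻¹·m⁻²·s³·A.
J = N·m (work = force × distance),
    = kg·m²·s⁻².
Combining: V⁻¹·J = (kg⁻¹·m⁻²·s³·A) · (kg·m²·s⁻²) = s·A.
s·A is the base-SI form of the coulomb.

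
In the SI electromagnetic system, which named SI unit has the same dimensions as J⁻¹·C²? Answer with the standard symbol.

F

J = N·m (work = force × distance),
    = kg·m²·s⁻².
So J⁻¹ = kg⁻¹·m⁻²·s².
C = A·s = s·A (charge = current × time).
So C² = s²·A².
Combining: J⁻¹·C² = (kg⁻¹·m⁻²·s²) · (s²·A²) = kg⁻¹·m⁻²·s⁴·A².
kg⁻¹·m⁻²·s⁴·A² is the base-SI form of the farad.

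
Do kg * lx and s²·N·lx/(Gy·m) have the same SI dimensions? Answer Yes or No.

Left side:
  lx = lm/m² (illuminance = luminous flux per area),
      = m⁻²·cd.
  Combining: kg·lx = kg · (m⁻²·cd) = kg·m⁻²·cd.
Right side:
  N = kg·m/s² = kg·m·s⁻² (force = mass × acceleration).
  lx = lm/m² (illuminance = luminous flux per area),
      = m⁻²·cd.
  Gy = J/kg (absorbed dose = energy per mass),
      = m²·s⁻².
  So Gy⁻¹ = m⁻²·s².
  Combining: s²·N·lx·Gy⁻¹·m⁻¹ = s² · (kg·m·s⁻²) · (m⁻²·cd) · (m⁻²·s²) · m⁻¹ = kg·m⁻⁴·s²·cd.
Left is kg·m⁻²·cd; right is kg·m⁻⁴·s²·cd — different.

No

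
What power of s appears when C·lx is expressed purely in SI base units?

1

C = A·s = s·A (charge = current × time).
lx = lm/m² (illuminance = luminous flux per area),
    = m⁻²·cd.
Combining: C·lx = (s·A) · (m⁻²·cd) = m⁻²·s·A·cd.
The exponent of s is 1.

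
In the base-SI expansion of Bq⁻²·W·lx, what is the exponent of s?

Bq = 1/s = s⁻¹ (activity is decays per second).
So Bq⁻² = s².
W = J/s (power = energy per time),
    = kg·m²·s⁻³.
lx = lm/m² (illuminance = luminous flux per area),
    = m⁻²·cd.
Combining: Bq⁻²·W·lx = s² · (kg·m²·s⁻³) · (m⁻²·cd) = kg·s⁻¹·cd.
The exponent of s is -1.

-1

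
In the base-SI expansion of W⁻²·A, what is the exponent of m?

-4

W = kg·m²·s⁻³.
So W⁻² = kg⁻²·m⁻⁴·s⁶.
Combining: W⁻²·A = (kg⁻²·m⁻⁴·s⁶) · A = kg⁻²·m⁻⁴·s⁶·A.
The exponent of m is -4.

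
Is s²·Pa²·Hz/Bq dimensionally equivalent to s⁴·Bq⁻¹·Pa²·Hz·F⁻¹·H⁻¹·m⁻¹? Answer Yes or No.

No

Left side:
  Bq = s⁻¹.
  So Bq⁻¹ = s.
  Pa = kg·m⁻¹·s⁻².
  So Pa² = kg²·m⁻²·s⁻⁴.
  Hz = s⁻¹.
  Combining: s²·Bq⁻¹·Pa²·Hz = s² · s · (kg²·m⁻²·s⁻⁴) · s⁻¹ = kg²·m⁻²·s⁻².
Right side:
  Bq = 1/s = s⁻¹ (activity is decays per second).
  So Bq⁻¹ = s.
  Pa = N/m² (pressure = force per area),
      = kg·m⁻¹·s⁻².
  So Pa² = kg²·m⁻²·s⁻⁴.
  Hz = 1/s = s⁻¹ (frequency is cycles per second).
  F = C/V (capacitance = charge per voltage),
      = A·s/(kg·m²·s⁻³·A⁻¹) (substituting C and V),
      = kg⁻¹·m⁻²·s⁴·A².
  So F⁻¹ = kg·m²·s⁻⁴·A⁻².
  H = Wb/A (inductance = flux per current),
      = kg·m²·s⁻²·A⁻².
  So H⁻¹ = kg⁻¹·m⁻²·s²·A².
  Combining: s⁴·Bq⁻¹·Pa²·Hz·F⁻¹·H⁻¹·m⁻¹ = s⁴ · s · (kg²·m⁻²·s⁻⁴) · s⁻¹ · (kg·m²·s⁻⁴·A⁻²) · (kg⁻¹·m⁻²·s²·A²) · m⁻¹ = kg²·m⁻³·s⁻².
Left is kg²·m⁻²·s⁻²; right is kg²·m⁻³·s⁻² — different.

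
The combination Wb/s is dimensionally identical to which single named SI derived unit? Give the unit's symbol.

V

Wb = V·s (flux: a volt is a weber per second),
    = kg·m²·s⁻²·A⁻¹.
Combining: Wb·s⁻¹ = (kg·m²·s⁻²·A⁻¹) · s⁻¹ = kg·m²·s⁻³·A⁻¹.
kg·m²·s⁻³·A⁻¹ is the base-SI form of the volt.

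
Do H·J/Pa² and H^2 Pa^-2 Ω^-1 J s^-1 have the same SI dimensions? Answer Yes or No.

Yes

Left side:
  H = Wb/A (inductance = flux per current),
      = kg·m²·s⁻²·A⁻².
  Pa = N/m² (pressure = force per area),
      = kg·m⁻¹·s⁻².
  So Pa⁻² = kg⁻²·m²·s⁴.
  J = N·m (work = force × distance),
      = kg·m²·s⁻².
  Combining: H·Pa⁻²·J = (kg·m²·s⁻²·A⁻²) · (kg⁻²·m²·s⁴) · (kg·m²·s⁻²) = m⁶·A⁻².
Right side:
  H = kg·m²·s⁻²·A⁻².
  So H² = kg²·m⁴·s⁻⁴·A⁻⁴.
  Pa = kg·m⁻¹·s⁻².
  So Pa⁻² = kg⁻²·m²·s⁴.
  Ω = kg·m²·s⁻³·A⁻².
  So Ω⁻¹ = kg⁻¹·m⁻²·s³·A².
  J = kg·m²·s⁻².
  Combining: H²·Pa⁻²·Ω⁻¹·J·s⁻¹ = (kg²·m⁴·s⁻⁴·A⁻⁴) · (kg⁻²·m²·s⁴) · (kg⁻¹·m⁻²·s³·A²) · (kg·m²·s⁻²) · s⁻¹ = m⁶·A⁻².
Both reduce to m⁶·A⁻².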